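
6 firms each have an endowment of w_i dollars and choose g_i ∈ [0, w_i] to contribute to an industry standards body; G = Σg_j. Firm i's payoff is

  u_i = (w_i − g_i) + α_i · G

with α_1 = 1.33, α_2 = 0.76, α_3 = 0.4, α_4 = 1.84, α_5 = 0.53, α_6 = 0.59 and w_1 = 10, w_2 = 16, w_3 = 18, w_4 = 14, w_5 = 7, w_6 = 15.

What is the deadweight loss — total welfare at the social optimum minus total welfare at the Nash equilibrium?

249.2

∂u_i/∂g_i = α_i − 1, so firm i contributes w_i if α_i > 1, else 0.
α_i > 1 for i ∈ {1, 4}; NE contributions (10, 0, 0, 14, 0, 0), G = 24.
W^NE = Σw_i − G^NE + (Σα_i)·G^NE = 80 + 4.45·24 = 186.8.
Planner: ∂(Σu_j)/∂g_i = Σα_j − 1 = 4.45 > 0, so everyone contributes w_i; G^SO = 80, W^SO = 80 + 4.45·80 = 436.
Deadweight loss = 249.2.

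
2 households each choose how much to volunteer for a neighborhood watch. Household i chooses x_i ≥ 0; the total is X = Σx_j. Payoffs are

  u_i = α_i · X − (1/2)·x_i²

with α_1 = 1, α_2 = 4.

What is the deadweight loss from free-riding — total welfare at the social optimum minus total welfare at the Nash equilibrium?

8.5

Household i's FOC: ∂u_i/∂x_i = α_i − x_i = 0, so x_i* = α_i.
NE contributions = (1, 4); X = 5.
W^NE = (Σα)·X − ½Σα_i² = 5² − ½·17 = 16.5.
Planner sets x_i = Σα_j = 5 for every i, so X^SO = 2·5 = 10.
W^SO = (Σα)·X^SO − ½·2·(Σα)² = (2/2)·5² = 25.
Deadweight loss = W^SO − W^NE = 8.5.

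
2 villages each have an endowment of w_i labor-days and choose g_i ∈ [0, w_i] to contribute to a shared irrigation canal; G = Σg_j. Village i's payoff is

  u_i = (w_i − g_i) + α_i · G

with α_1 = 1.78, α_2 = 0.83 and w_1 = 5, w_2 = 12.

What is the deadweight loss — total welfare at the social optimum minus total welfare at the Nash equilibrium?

19.32

∂u_i/∂g_i = α_i − 1, so village i contributes w_i if α_i > 1, else 0.
α_i > 1 for i ∈ {1}; NE contributions (5, 0), G = 5.
W^NE = Σw_i − G^NE + (Σα_i)·G^NE = 17 + 1.61·5 = 25.05.
Planner: ∂(Σu_j)/∂g_i = Σα_j − 1 = 1.61 > 0, so everyone contributes w_i; G^SO = 17, W^SO = 17 + 1.61·17 = 44.37.
Deadweight loss = 19.32.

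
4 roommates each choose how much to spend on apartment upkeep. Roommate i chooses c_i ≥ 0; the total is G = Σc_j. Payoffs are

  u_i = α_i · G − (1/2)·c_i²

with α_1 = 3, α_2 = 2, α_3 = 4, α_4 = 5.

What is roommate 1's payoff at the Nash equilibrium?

37.5

Roommate i's FOC: ∂u_i/∂c_i = α_i − c_i = 0, so c_i* = α_i.
NE contributions = (3, 2, 4, 5); G = 14.
u_1 = α_1·G − ½·(c_1)² = 3·14 − ½·3² = 37.5.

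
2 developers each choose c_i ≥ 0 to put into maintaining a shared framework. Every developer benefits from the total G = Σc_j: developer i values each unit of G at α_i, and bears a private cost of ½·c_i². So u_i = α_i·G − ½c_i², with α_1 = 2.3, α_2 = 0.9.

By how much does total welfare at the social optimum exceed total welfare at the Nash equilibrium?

3.05

Developer i's FOC: ∂u_i/∂c_i = α_i − c_i = 0, so c_i* = α_i.
NE contributions = (2.3, 0.9); G = 3.2.
W^NE = (Σα)·G − ½Σα_i² = 3.2² − ½·6.1 = 7.19.
Planner sets c_i = Σα_j = 3.2 for every i, so G^SO = 2·3.2 = 6.4.
W^SO = (Σα)·G^SO − ½·2·(Σα)² = (2/2)·3.2² = 10.24.
Deadweight loss = W^SO − W^NE = 3.05.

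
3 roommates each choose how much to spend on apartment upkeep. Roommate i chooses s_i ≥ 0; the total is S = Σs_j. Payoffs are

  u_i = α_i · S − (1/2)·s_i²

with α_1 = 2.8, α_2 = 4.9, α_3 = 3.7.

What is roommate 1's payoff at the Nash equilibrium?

Roommate i's FOC: ∂u_i/∂s_i = α_i − s_i = 0, so s_i* = α_i.
NE contributions = (2.8, 4.9, 3.7); S = 11.4.
u_1 = α_1·S − ½·(s_1)² = 2.8·11.4 − ½·2.8² = 28.

28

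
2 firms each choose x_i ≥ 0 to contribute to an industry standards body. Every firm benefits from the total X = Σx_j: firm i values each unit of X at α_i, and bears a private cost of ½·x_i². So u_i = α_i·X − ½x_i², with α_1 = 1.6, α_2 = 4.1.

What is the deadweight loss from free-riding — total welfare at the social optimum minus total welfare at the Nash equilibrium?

9.685

Firm i's FOC: ∂u_i/∂x_i = α_i − x_i = 0, so x_i* = α_i.
NE contributions = (1.6, 4.1); X = 5.7.
W^NE = (Σα)·X − ½Σα_i² = 5.7² − ½·19.37 = 22.805.
Planner sets x_i = Σα_j = 5.7 for every i, so X^SO = 2·5.7 = 11.4.
W^SO = (Σα)·X^SO − ½·2·(Σα)² = (2/2)·5.7² = 32.49.
Deadweight loss = W^SO − W^NE = 9.685.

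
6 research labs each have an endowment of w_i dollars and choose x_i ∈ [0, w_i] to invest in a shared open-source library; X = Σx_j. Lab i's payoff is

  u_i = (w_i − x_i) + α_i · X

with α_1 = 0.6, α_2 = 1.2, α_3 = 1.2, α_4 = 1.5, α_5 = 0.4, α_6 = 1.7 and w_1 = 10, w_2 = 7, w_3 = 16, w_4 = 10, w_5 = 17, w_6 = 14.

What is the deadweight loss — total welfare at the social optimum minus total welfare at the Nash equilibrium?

151.2

∂u_i/∂x_i = α_i − 1, so lab i contributes w_i if α_i > 1, else 0.
α_i > 1 for i ∈ {2, 3, 4, 6}; NE contributions (0, 7, 16, 10, 0, 14), X = 47.
W^NE = Σw_i − X^NE + (Σα_i)·X^NE = 74 + 5.6·47 = 337.2.
Planner: ∂(Σu_j)/∂x_i = Σα_j − 1 = 5.6 > 0, so everyone contributes w_i; X^SO = 74, W^SO = 74 + 5.6·74 = 488.4.
Deadweight loss = 151.2.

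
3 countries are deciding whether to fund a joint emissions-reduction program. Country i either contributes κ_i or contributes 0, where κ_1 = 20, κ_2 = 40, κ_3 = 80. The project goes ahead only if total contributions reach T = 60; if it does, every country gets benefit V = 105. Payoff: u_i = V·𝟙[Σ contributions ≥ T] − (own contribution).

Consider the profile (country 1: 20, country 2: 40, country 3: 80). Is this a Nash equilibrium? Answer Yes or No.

Total = 140 ≥ 60: provided.
Country 1 (pledges 20, payoff 85): dropping to 0 → total 120, payoff 105. Profitable deviation.

No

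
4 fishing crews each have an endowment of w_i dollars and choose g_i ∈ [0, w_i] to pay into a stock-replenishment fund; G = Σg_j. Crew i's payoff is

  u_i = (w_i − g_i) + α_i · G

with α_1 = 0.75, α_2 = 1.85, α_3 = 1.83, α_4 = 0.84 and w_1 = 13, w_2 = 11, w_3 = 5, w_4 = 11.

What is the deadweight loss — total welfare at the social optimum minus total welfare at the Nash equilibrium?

102.48

∂u_i/∂g_i = α_i − 1, so crew i contributes w_i if α_i > 1, else 0.
α_i > 1 for i ∈ {2, 3}; NE contributions (0, 11, 5, 0), G = 16.
W^NE = Σw_i − G^NE + (Σα_i)·G^NE = 40 + 4.27·16 = 108.32.
Planner: ∂(Σu_j)/∂g_i = Σα_j − 1 = 4.27 > 0, so everyone contributes w_i; G^SO = 40, W^SO = 40 + 4.27·40 = 210.8.
Deadweight loss = 102.48.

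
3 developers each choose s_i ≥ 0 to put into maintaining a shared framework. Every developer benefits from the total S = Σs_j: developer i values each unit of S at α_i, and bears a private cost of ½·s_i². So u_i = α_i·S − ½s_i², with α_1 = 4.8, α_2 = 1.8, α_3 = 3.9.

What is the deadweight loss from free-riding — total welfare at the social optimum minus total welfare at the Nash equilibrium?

Developer i's FOC: ∂u_i/∂s_i = α_i − s_i = 0, so s_i* = α_i.
NE contributions = (4.8, 1.8, 3.9); S = 10.5.
W^NE = (Σα)·S − ½Σα_i² = 10.5² − ½·41.49 = 89.505.
Planner sets s_i = Σα_j = 10.5 for every i, so S^SO = 3·10.5 = 31.5.
W^SO = (Σα)·S^SO − ½·3·(Σα)² = (3/2)·10.5² = 165.375.
Deadweight loss = W^SO − W^NE = 75.87.

75.87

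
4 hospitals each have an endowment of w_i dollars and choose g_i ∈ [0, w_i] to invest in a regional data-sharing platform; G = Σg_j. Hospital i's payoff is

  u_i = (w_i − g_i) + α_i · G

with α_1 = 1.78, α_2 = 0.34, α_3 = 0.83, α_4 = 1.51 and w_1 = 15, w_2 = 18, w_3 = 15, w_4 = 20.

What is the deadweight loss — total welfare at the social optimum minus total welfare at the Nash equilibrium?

114.18

∂u_i/∂g_i = α_i − 1, so hospital i contributes w_i if α_i > 1, else 0.
α_i > 1 for i ∈ {1, 4}; NE contributions (15, 0, 0, 20), G = 35.
W^NE = Σw_i − G^NE + (Σα_i)·G^NE = 68 + 3.46·35 = 189.1.
Planner: ∂(Σu_j)/∂g_i = Σα_j − 1 = 3.46 > 0, so everyone contributes w_i; G^SO = 68, W^SO = 68 + 3.46·68 = 303.28.
Deadweight loss = 114.18.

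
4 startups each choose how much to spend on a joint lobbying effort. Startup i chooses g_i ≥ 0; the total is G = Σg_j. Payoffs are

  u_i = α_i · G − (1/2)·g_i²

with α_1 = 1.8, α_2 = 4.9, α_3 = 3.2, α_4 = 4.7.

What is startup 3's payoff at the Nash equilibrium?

41.6

Startup i's FOC: ∂u_i/∂g_i = α_i − g_i = 0, so g_i* = α_i.
NE contributions = (1.8, 4.9, 3.2, 4.7); G = 14.6.
u_3 = α_3·G − ½·(g_3)² = 3.2·14.6 − ½·3.2² = 41.6.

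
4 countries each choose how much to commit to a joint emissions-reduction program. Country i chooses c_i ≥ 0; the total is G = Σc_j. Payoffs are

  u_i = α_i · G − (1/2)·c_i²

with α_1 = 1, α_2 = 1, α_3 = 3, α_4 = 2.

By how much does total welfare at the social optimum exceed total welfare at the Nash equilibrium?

Country i's FOC: ∂u_i/∂c_i = α_i − c_i = 0, so c_i* = α_i.
NE contributions = (1, 1, 3, 2); G = 7.
W^NE = (Σα)·G − ½Σα_i² = 7² − ½·15 = 41.5.
Planner sets c_i = Σα_j = 7 for every i, so G^SO = 4·7 = 28.
W^SO = (Σα)·G^SO − ½·4·(Σα)² = (4/2)·7² = 98.
Deadweight loss = W^SO − W^NE = 56.5.

56.5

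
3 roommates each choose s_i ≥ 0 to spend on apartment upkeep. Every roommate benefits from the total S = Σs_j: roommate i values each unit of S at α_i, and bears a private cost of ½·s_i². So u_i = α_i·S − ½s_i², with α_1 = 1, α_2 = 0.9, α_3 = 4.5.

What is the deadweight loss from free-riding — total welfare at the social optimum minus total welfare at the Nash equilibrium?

Roommate i's FOC: ∂u_i/∂s_i = α_i − s_i = 0, so s_i* = α_i.
NE contributions = (1, 0.9, 4.5); S = 6.4.
W^NE = (Σα)·S − ½Σα_i² = 6.4² − ½·22.06 = 29.93.
Planner sets s_i = Σα_j = 6.4 for every i, so S^SO = 3·6.4 = 19.2.
W^SO = (Σα)·S^SO − ½·3·(Σα)² = (3/2)·6.4² = 61.44.
Deadweight loss = W^SO − W^NE = 31.51.

31.51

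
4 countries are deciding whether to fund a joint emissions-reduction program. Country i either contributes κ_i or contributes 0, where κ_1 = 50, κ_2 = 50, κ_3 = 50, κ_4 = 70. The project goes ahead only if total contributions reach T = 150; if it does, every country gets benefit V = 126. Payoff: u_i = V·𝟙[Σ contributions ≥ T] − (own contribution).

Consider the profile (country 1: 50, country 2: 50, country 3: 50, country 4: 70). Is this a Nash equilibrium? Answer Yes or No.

Total = 220 ≥ 150: provided.
Country 1 (pledges 50, payoff 76): dropping to 0 → total 170, payoff 126. Profitable deviation.

No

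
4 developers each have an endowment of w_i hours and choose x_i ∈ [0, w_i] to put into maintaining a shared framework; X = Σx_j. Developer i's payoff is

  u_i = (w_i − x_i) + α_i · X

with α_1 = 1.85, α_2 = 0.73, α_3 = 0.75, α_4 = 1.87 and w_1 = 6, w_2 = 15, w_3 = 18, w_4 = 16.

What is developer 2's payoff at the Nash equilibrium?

∂u_i/∂x_i = α_i − 1, so developer i contributes w_i if α_i > 1, else 0.
α_i > 1 for i ∈ {1, 4}; NE contributions (6, 0, 0, 16), X = 22.
u_2 = (15 − 0) + 0.73·22 = 31.06.

31.06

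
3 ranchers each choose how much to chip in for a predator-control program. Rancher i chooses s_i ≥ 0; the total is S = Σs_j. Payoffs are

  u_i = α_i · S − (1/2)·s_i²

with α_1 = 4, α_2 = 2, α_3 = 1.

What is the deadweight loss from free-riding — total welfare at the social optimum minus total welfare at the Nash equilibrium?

Rancher i's FOC: ∂u_i/∂s_i = α_i − s_i = 0, so s_i* = α_i.
NE contributions = (4, 2, 1); S = 7.
W^NE = (Σα)·S − ½Σα_i² = 7² − ½·21 = 38.5.
Planner sets s_i = Σα_j = 7 for every i, so S^SO = 3·7 = 21.
W^SO = (Σα)·S^SO − ½·3·(Σα)² = (3/2)·7² = 73.5.
Deadweight loss = W^SO − W^NE = 35.

35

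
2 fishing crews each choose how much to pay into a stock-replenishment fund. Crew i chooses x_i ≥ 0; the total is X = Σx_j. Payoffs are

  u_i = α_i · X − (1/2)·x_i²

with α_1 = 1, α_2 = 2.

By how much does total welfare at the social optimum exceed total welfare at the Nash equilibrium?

2.5

Crew i's FOC: ∂u_i/∂x_i = α_i − x_i = 0, so x_i* = α_i.
NE contributions = (1, 2); X = 3.
W^NE = (Σα)·X − ½Σα_i² = 3² − ½·5 = 6.5.
Planner sets x_i = Σα_j = 3 for every i, so X^SO = 2·3 = 6.
W^SO = (Σα)·X^SO − ½·2·(Σα)² = (2/2)·3² = 9.
Deadweight loss = W^SO − W^NE = 2.5.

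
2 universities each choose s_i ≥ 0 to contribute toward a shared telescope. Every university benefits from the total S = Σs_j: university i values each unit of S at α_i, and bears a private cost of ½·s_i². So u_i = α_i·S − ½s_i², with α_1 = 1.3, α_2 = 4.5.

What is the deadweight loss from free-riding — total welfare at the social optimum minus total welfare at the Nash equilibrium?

10.97

University i's FOC: ∂u_i/∂s_i = α_i − s_i = 0, so s_i* = α_i.
NE contributions = (1.3, 4.5); S = 5.8.
W^NE = (Σα)·S − ½Σα_i² = 5.8² − ½·21.94 = 22.67.
Planner sets s_i = Σα_j = 5.8 for every i, so S^SO = 2·5.8 = 11.6.
W^SO = (Σα)·S^SO − ½·2·(Σα)² = (2/2)·5.8² = 33.64.
Deadweight loss = W^SO − W^NE = 10.97.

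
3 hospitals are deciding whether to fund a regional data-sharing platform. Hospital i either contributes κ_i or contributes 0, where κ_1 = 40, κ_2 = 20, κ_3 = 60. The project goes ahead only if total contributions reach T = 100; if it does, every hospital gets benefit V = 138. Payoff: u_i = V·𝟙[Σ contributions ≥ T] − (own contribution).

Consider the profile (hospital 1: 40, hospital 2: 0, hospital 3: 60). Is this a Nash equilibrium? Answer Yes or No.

Total = 100 ≥ 100: provided.
Hospital 1 (pledges 40, payoff 98): dropping to 0 → total 60, payoff 0. No gain.
Hospital 2 (pledges 0, payoff 138): pledging 20 → total 120, payoff 118. No gain.
Hospital 3 (pledges 60, payoff 78): dropping to 0 → total 40, payoff 0. No gain.

Yes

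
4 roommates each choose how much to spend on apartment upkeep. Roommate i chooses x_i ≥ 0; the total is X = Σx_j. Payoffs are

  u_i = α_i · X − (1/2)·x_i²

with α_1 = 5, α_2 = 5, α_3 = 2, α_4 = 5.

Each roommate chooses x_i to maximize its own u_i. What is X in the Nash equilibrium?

Roommate i's FOC: ∂u_i/∂x_i = α_i − x_i = 0, so x_i* = α_i.
NE contributions = (5, 5, 2, 5); X = 17.

17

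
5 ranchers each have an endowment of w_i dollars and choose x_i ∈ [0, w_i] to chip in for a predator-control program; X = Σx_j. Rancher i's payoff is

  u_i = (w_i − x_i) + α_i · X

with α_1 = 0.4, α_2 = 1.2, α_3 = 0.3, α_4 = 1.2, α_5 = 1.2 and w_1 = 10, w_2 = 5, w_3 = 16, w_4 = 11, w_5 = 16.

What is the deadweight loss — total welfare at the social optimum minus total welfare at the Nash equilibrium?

85.8

∂u_i/∂x_i = α_i − 1, so rancher i contributes w_i if α_i > 1, else 0.
α_i > 1 for i ∈ {2, 4, 5}; NE contributions (0, 5, 0, 11, 16), X = 32.
W^NE = Σw_i − X^NE + (Σα_i)·X^NE = 58 + 3.3·32 = 163.6.
Planner: ∂(Σu_j)/∂x_i = Σα_j − 1 = 3.3 > 0, so everyone contributes w_i; X^SO = 58, W^SO = 58 + 3.3·58 = 249.4.
Deadweight loss = 85.8.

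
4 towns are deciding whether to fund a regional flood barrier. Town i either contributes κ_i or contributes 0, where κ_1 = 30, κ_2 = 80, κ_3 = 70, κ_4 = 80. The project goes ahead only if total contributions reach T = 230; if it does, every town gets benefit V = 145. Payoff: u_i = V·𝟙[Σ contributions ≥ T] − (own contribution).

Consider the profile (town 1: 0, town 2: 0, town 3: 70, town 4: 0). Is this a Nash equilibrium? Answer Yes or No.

Total = 70 < 230: not provided.
Town 1 (pledges 0, payoff 0): pledging 30 → total 100, payoff -30. No gain.
Town 2 (pledges 0, payoff 0): pledging 80 → total 150, payoff -80. No gain.
Town 3 (pledges 70, payoff -70): dropping to 0 → total 0, payoff 0. Profitable deviation.

No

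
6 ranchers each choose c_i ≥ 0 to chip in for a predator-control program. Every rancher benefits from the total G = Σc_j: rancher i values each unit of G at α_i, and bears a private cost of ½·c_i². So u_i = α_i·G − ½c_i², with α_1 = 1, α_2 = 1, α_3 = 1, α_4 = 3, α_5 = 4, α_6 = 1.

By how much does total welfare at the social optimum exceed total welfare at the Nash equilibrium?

256.5

Rancher i's FOC: ∂u_i/∂c_i = α_i − c_i = 0, so c_i* = α_i.
NE contributions = (1, 1, 1, 3, 4, 1); G = 11.
W^NE = (Σα)·G − ½Σα_i² = 11² − ½·29 = 106.5.
Planner sets c_i = Σα_j = 11 for every i, so G^SO = 6·11 = 66.
W^SO = (Σα)·G^SO − ½·6·(Σα)² = (6/2)·11² = 363.
Deadweight loss = W^SO − W^NE = 256.5.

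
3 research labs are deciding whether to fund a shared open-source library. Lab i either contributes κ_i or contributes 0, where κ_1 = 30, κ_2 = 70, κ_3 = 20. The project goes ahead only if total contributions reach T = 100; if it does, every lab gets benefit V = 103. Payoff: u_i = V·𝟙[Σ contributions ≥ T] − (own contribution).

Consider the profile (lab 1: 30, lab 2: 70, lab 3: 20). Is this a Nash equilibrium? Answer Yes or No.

Total = 120 ≥ 100: provided.
Lab 1 (pledges 30, payoff 73): dropping to 0 → total 90, payoff 0. No gain.
Lab 2 (pledges 70, payoff 33): dropping to 0 → total 50, payoff 0. No gain.
Lab 3 (pledges 20, payoff 83): dropping to 0 → total 100, payoff 103. Profitable deviation.

No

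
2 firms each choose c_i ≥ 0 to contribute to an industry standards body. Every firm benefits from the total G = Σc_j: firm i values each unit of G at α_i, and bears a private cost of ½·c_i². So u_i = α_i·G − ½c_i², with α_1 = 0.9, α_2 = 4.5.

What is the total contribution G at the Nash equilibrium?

5.4

Firm i's FOC: ∂u_i/∂c_i = α_i − c_i = 0, so c_i* = α_i.
NE contributions = (0.9, 4.5); G = 5.4.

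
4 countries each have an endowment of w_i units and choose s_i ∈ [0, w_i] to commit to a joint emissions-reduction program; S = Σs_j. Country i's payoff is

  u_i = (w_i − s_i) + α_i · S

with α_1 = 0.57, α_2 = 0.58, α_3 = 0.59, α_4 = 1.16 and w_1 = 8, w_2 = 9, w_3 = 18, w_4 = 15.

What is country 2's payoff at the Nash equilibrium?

∂u_i/∂s_i = α_i − 1, so country i contributes w_i if α_i > 1, else 0.
α_i > 1 for i ∈ {4}; NE contributions (0, 0, 0, 15), S = 15.
u_2 = (9 − 0) + 0.58·15 = 17.7.

17.7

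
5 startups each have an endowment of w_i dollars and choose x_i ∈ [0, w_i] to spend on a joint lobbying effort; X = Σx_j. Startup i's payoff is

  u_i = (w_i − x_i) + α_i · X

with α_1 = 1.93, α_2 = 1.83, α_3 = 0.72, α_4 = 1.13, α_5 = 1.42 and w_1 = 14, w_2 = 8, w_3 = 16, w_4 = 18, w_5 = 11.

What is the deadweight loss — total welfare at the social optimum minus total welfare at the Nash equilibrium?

96.48

∂u_i/∂x_i = α_i − 1, so startup i contributes w_i if α_i > 1, else 0.
α_i > 1 for i ∈ {1, 2, 4, 5}; NE contributions (14, 8, 0, 18, 11), X = 51.
W^NE = Σw_i − X^NE + (Σα_i)·X^NE = 67 + 6.03·51 = 374.53.
Planner: ∂(Σu_j)/∂x_i = Σα_j − 1 = 6.03 > 0, so everyone contributes w_i; X^SO = 67, W^SO = 67 + 6.03·67 = 471.01.
Deadweight loss = 96.48.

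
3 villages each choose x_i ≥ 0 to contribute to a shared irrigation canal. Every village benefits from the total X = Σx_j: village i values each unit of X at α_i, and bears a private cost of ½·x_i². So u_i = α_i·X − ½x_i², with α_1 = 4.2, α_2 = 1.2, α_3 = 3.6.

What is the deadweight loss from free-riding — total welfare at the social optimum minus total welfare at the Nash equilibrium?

56.52

Village i's FOC: ∂u_i/∂x_i = α_i − x_i = 0, so x_i* = α_i.
NE contributions = (4.2, 1.2, 3.6); X = 9.
W^NE = (Σα)·X − ½Σα_i² = 9² − ½·32.04 = 64.98.
Planner sets x_i = Σα_j = 9 for every i, so X^SO = 3·9 = 27.
W^SO = (Σα)·X^SO − ½·3·(Σα)² = (3/2)·9² = 121.5.
Deadweight loss = W^SO − W^NE = 56.52.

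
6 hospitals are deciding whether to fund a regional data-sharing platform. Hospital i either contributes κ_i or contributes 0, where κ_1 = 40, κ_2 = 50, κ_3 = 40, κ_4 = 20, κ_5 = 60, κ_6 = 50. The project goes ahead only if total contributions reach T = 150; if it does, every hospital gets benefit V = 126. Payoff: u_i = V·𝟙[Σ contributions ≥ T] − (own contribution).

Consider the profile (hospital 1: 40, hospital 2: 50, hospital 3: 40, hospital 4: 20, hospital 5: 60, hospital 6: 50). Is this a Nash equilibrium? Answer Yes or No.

Total = 260 ≥ 150: provided.
Hospital 1 (pledges 40, payoff 86): dropping to 0 → total 220, payoff 126. Profitable deviation.

No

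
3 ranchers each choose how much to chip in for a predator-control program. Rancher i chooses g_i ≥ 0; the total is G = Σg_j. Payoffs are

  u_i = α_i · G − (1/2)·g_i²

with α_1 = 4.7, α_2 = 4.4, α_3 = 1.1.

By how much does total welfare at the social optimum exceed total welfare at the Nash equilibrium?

Rancher i's FOC: ∂u_i/∂g_i = α_i − g_i = 0, so g_i* = α_i.
NE contributions = (4.7, 4.4, 1.1); G = 10.2.
W^NE = (Σα)·G − ½Σα_i² = 10.2² − ½·42.66 = 82.71.
Planner sets g_i = Σα_j = 10.2 for every i, so G^SO = 3·10.2 = 30.6.
W^SO = (Σα)·G^SO − ½·3·(Σα)² = (3/2)·10.2² = 156.06.
Deadweight loss = W^SO − W^NE = 73.35.

73.35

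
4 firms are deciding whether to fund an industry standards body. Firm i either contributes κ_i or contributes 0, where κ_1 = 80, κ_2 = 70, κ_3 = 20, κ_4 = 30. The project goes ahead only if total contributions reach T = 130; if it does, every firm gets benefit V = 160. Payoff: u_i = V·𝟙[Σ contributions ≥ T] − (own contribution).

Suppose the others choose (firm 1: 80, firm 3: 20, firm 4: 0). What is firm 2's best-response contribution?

Others' total = 100. Contributing 70 brings total to 170 ≥ 130: gain V − κ_2 = 90.
Best response: 70.

70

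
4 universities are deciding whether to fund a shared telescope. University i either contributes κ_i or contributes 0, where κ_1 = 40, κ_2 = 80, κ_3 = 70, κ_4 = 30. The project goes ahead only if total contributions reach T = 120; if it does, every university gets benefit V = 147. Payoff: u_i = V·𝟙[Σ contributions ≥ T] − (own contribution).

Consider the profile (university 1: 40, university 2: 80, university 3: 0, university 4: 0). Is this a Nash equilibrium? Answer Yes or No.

Yes

Total = 120 ≥ 120: provided.
University 1 (pledges 40, payoff 107): dropping to 0 → total 80, payoff 0. No gain.
University 2 (pledges 80, payoff 67): dropping to 0 → total 40, payoff 0. No gain.
University 3 (pledges 0, payoff 147): pledging 70 → total 190, payoff 77. No gain.
University 4 (pledges 0, payoff 147): pledging 30 → total 150, payoff 117. No gain.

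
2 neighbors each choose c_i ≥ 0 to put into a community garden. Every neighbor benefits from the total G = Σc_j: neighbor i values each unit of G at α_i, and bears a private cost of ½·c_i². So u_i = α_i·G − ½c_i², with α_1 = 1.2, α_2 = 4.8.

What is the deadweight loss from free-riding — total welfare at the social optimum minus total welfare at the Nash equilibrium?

12.24

Neighbor i's FOC: ∂u_i/∂c_i = α_i − c_i = 0, so c_i* = α_i.
NE contributions = (1.2, 4.8); G = 6.
W^NE = (Σα)·G − ½Σα_i² = 6² − ½·24.48 = 23.76.
Planner sets c_i = Σα_j = 6 for every i, so G^SO = 2·6 = 12.
W^SO = (Σα)·G^SO − ½·2·(Σα)² = (2/2)·6² = 36.
Deadweight loss = W^SO − W^NE = 12.24.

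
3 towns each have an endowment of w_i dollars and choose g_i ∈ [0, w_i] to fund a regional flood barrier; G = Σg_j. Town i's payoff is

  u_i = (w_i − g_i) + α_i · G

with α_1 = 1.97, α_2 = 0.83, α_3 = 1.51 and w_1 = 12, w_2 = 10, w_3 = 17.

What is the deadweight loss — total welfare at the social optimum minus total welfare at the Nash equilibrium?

∂u_i/∂g_i = α_i − 1, so town i contributes w_i if α_i > 1, else 0.
α_i > 1 for i ∈ {1, 3}; NE contributions (12, 0, 17), G = 29.
W^NE = Σw_i − G^NE + (Σα_i)·G^NE = 39 + 3.31·29 = 134.99.
Planner: ∂(Σu_j)/∂g_i = Σα_j − 1 = 3.31 > 0, so everyone contributes w_i; G^SO = 39, W^SO = 39 + 3.31·39 = 168.09.
Deadweight loss = 33.1.

33.1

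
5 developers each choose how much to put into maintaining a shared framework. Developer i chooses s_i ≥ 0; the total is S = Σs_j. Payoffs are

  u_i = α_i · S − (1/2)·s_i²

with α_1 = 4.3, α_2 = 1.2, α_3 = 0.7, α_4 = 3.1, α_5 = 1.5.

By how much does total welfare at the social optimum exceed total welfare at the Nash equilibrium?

191.1

Developer i's FOC: ∂u_i/∂s_i = α_i − s_i = 0, so s_i* = α_i.
NE contributions = (4.3, 1.2, 0.7, 3.1, 1.5); S = 10.8.
W^NE = (Σα)·S − ½Σα_i² = 10.8² − ½·32.28 = 100.5.
Planner sets s_i = Σα_j = 10.8 for every i, so S^SO = 5·10.8 = 54.
W^SO = (Σα)·S^SO − ½·5·(Σα)² = (5/2)·10.8² = 291.6.
Deadweight loss = W^SO − W^NE = 191.1.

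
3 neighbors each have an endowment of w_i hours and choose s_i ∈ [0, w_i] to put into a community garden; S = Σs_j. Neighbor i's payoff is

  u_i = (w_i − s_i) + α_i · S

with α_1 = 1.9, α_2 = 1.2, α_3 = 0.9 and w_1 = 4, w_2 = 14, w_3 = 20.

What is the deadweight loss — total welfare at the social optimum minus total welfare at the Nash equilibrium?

∂u_i/∂s_i = α_i − 1, so neighbor i contributes w_i if α_i > 1, else 0.
α_i > 1 for i ∈ {1, 2}; NE contributions (4, 14, 0), S = 18.
W^NE = Σw_i − S^NE + (Σα_i)·S^NE = 38 + 3·18 = 92.
Planner: ∂(Σu_j)/∂s_i = Σα_j − 1 = 3 > 0, so everyone contributes w_i; S^SO = 38, W^SO = 38 + 3·38 = 152.
Deadweight loss = 60.

60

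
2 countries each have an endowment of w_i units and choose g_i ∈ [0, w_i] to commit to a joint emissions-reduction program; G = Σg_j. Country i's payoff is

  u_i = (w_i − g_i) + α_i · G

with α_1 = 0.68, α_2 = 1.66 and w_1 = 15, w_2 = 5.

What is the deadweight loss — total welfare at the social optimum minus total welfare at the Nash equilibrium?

∂u_i/∂g_i = α_i − 1, so country i contributes w_i if α_i > 1, else 0.
α_i > 1 for i ∈ {2}; NE contributions (0, 5), G = 5.
W^NE = Σw_i − G^NE + (Σα_i)·G^NE = 20 + 1.34·5 = 26.7.
Planner: ∂(Σu_j)/∂g_i = Σα_j − 1 = 1.34 > 0, so everyone contributes w_i; G^SO = 20, W^SO = 20 + 1.34·20 = 46.8.
Deadweight loss = 20.1.

20.1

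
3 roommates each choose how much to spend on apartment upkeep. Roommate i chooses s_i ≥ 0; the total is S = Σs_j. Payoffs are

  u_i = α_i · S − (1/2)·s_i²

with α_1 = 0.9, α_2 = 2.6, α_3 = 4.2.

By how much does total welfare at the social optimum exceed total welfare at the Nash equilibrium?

42.25

Roommate i's FOC: ∂u_i/∂s_i = α_i − s_i = 0, so s_i* = α_i.
NE contributions = (0.9, 2.6, 4.2); S = 7.7.
W^NE = (Σα)·S − ½Σα_i² = 7.7² − ½·25.21 = 46.685.
Planner sets s_i = Σα_j = 7.7 for every i, so S^SO = 3·7.7 = 23.1.
W^SO = (Σα)·S^SO − ½·3·(Σα)² = (3/2)·7.7² = 88.935.
Deadweight loss = W^SO − W^NE = 42.25.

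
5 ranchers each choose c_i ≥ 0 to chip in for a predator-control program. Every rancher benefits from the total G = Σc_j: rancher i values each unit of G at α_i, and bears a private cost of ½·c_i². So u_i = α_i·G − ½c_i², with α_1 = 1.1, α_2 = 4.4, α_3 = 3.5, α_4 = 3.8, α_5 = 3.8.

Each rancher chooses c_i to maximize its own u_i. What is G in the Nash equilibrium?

16.6

Rancher i's FOC: ∂u_i/∂c_i = α_i − c_i = 0, so c_i* = α_i.
NE contributions = (1.1, 4.4, 3.5, 3.8, 3.8); G = 16.6.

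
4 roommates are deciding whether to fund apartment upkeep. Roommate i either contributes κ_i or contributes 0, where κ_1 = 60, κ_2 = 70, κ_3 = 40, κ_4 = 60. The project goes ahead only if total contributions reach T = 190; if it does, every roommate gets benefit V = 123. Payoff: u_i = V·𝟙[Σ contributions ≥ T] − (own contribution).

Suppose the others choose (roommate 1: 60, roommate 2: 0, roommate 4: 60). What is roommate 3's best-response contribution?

Others' total = 120. Even contributing 40 gives 160 < 190: no benefit either way.
Best response: 0.

0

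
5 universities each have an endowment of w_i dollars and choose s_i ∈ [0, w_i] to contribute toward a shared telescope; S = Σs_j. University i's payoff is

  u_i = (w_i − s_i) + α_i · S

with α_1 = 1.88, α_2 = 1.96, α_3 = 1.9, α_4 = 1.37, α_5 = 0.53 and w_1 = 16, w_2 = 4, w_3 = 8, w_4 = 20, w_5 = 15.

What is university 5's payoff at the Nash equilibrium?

∂u_i/∂s_i = α_i − 1, so university i contributes w_i if α_i > 1, else 0.
α_i > 1 for i ∈ {1, 2, 3, 4}; NE contributions (16, 4, 8, 20, 0), S = 48.
u_5 = (15 − 0) + 0.53·48 = 40.44.

40.44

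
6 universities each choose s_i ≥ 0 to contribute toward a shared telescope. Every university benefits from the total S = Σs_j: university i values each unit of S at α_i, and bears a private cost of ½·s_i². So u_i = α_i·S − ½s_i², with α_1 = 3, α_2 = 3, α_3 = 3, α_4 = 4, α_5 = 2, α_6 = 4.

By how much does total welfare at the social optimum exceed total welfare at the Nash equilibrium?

753.5

University i's FOC: ∂u_i/∂s_i = α_i − s_i = 0, so s_i* = α_i.
NE contributions = (3, 3, 3, 4, 2, 4); S = 19.
W^NE = (Σα)·S − ½Σα_i² = 19² − ½·63 = 329.5.
Planner sets s_i = Σα_j = 19 for every i, so S^SO = 6·19 = 114.
W^SO = (Σα)·S^SO − ½·6·(Σα)² = (6/2)·19² = 1083.
Deadweight loss = W^SO − W^NE = 753.5.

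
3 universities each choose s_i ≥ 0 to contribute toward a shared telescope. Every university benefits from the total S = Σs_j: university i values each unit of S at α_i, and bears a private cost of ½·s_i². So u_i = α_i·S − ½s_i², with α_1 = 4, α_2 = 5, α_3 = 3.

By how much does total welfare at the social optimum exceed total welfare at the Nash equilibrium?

University i's FOC: ∂u_i/∂s_i = α_i − s_i = 0, so s_i* = α_i.
NE contributions = (4, 5, 3); S = 12.
W^NE = (Σα)·S − ½Σα_i² = 12² − ½·50 = 119.
Planner sets s_i = Σα_j = 12 for every i, so S^SO = 3·12 = 36.
W^SO = (Σα)·S^SO − ½·3·(Σα)² = (3/2)·12² = 216.
Deadweight loss = W^SO − W^NE = 97.

97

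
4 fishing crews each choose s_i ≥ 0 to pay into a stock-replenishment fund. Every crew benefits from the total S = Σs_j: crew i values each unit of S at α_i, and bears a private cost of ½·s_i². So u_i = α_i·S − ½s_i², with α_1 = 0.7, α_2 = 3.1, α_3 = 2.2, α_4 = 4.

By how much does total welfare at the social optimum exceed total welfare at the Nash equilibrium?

115.47

Crew i's FOC: ∂u_i/∂s_i = α_i − s_i = 0, so s_i* = α_i.
NE contributions = (0.7, 3.1, 2.2, 4); S = 10.
W^NE = (Σα)·S − ½Σα_i² = 10² − ½·30.94 = 84.53.
Planner sets s_i = Σα_j = 10 for every i, so S^SO = 4·10 = 40.
W^SO = (Σα)·S^SO − ½·4·(Σα)² = (4/2)·10² = 200.
Deadweight loss = W^SO − W^NE = 115.47.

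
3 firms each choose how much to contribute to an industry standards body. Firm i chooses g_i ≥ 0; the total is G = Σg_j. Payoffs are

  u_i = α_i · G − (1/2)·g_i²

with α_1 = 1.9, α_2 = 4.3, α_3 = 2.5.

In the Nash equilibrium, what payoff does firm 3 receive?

Firm i's FOC: ∂u_i/∂g_i = α_i − g_i = 0, so g_i* = α_i.
NE contributions = (1.9, 4.3, 2.5); G = 8.7.
u_3 = α_3·G − ½·(g_3)² = 2.5·8.7 − ½·2.5² = 18.625.

18.625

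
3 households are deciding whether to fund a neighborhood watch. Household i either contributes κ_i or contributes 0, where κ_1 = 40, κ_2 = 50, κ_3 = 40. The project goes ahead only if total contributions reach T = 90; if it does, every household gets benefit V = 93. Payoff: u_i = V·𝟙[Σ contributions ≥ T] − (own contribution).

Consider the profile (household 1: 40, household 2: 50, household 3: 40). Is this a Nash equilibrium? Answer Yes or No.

No

Total = 130 ≥ 90: provided.
Household 1 (pledges 40, payoff 53): dropping to 0 → total 90, payoff 93. Profitable deviation.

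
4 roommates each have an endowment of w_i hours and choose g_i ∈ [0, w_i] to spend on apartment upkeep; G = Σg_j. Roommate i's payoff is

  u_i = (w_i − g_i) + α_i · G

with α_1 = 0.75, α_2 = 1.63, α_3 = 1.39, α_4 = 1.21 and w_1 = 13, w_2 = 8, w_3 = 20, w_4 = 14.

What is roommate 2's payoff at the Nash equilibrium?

∂u_i/∂g_i = α_i − 1, so roommate i contributes w_i if α_i > 1, else 0.
α_i > 1 for i ∈ {2, 3, 4}; NE contributions (0, 8, 20, 14), G = 42.
u_2 = (8 − 8) + 1.63·42 = 68.46.

68.46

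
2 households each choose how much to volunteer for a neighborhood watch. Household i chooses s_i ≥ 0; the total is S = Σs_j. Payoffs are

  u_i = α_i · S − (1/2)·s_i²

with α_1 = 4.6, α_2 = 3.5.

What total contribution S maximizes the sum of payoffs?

16.2

Planner FOC: ∂(Σu_j)/∂s_i = (Σα_j) − s_i = 0, so s_i^SO = Σα_j = 8.1 for every i; S^SO = 16.2.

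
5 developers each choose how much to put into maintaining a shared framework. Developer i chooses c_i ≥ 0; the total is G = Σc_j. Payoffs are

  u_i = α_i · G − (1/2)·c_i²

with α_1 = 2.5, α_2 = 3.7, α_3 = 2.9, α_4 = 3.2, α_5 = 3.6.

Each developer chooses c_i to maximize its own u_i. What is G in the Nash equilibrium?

15.9

Developer i's FOC: ∂u_i/∂c_i = α_i − c_i = 0, so c_i* = α_i.
NE contributions = (2.5, 3.7, 2.9, 3.2, 3.6); G = 15.9.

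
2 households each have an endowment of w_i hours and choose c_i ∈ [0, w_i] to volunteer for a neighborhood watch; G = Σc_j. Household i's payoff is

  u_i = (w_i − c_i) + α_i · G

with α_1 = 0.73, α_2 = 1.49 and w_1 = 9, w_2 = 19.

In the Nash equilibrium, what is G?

∂u_i/∂c_i = α_i − 1, so household i contributes w_i if α_i > 1, else 0.
α_i > 1 for i ∈ {2}; NE contributions (0, 19), G = 19.

19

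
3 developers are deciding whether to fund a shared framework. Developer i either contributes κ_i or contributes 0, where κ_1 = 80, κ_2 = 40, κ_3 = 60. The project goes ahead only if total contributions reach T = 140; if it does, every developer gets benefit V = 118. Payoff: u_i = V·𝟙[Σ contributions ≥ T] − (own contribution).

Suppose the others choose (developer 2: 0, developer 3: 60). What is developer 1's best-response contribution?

Others' total = 60. Contributing 80 brings total to 140 ≥ 140: gain V − κ_1 = 38.
Best response: 80.

80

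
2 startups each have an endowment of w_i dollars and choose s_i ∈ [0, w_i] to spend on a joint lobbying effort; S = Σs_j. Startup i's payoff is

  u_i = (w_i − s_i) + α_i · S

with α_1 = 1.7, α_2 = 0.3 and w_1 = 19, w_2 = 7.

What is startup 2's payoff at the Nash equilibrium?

∂u_i/∂s_i = α_i − 1, so startup i contributes w_i if α_i > 1, else 0.
α_i > 1 for i ∈ {1}; NE contributions (19, 0), S = 19.
u_2 = (7 − 0) + 0.3·19 = 12.7.

12.7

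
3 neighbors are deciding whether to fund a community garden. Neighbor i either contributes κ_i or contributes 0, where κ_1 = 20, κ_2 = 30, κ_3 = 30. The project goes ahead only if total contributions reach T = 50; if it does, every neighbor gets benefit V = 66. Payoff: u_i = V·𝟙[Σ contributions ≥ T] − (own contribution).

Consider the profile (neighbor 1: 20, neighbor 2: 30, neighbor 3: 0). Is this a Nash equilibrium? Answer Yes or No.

Total = 50 ≥ 50: provided.
Neighbor 1 (pledges 20, payoff 46): dropping to 0 → total 30, payoff 0. No gain.
Neighbor 2 (pledges 30, payoff 36): dropping to 0 → total 20, payoff 0. No gain.
Neighbor 3 (pledges 0, payoff 66): pledging 30 → total 80, payoff 36. No gain.

Yes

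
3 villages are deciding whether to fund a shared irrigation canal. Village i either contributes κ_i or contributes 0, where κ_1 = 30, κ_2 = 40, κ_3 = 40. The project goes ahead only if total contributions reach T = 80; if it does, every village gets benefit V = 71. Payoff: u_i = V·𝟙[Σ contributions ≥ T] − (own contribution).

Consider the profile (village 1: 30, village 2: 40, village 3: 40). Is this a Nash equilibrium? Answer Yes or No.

No

Total = 110 ≥ 80: provided.
Village 1 (pledges 30, payoff 41): dropping to 0 → total 80, payoff 71. Profitable deviation.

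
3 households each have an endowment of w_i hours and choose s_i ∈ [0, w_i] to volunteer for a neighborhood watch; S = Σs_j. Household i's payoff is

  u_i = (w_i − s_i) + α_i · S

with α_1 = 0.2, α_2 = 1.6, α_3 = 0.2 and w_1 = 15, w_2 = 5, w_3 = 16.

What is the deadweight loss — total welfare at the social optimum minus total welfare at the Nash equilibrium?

31

∂u_i/∂s_i = α_i − 1, so household i contributes w_i if α_i > 1, else 0.
α_i > 1 for i ∈ {2}; NE contributions (0, 5, 0), S = 5.
W^NE = Σw_i − S^NE + (Σα_i)·S^NE = 36 + 1·5 = 41.
Planner: ∂(Σu_j)/∂s_i = Σα_j − 1 = 1 > 0, so everyone contributes w_i; S^SO = 36, W^SO = 36 + 1·36 = 72.
Deadweight loss = 31.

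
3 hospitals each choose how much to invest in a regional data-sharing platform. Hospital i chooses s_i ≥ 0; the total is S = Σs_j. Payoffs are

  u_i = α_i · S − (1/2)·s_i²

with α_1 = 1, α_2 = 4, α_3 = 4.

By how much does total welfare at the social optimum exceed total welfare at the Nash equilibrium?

57

Hospital i's FOC: ∂u_i/∂s_i = α_i − s_i = 0, so s_i* = α_i.
NE contributions = (1, 4, 4); S = 9.
W^NE = (Σα)·S − ½Σα_i² = 9² − ½·33 = 64.5.
Planner sets s_i = Σα_j = 9 for every i, so S^SO = 3·9 = 27.
W^SO = (Σα)·S^SO − ½·3·(Σα)² = (3/2)·9² = 121.5.
Deadweight loss = W^SO − W^NE = 57.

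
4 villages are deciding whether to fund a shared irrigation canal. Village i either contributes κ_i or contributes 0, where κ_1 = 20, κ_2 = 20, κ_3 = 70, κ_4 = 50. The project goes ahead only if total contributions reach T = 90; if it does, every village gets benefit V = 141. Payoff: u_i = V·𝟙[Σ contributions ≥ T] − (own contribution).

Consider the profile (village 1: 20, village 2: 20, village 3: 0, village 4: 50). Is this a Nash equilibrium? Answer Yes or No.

Yes

Total = 90 ≥ 90: provided.
Village 1 (pledges 20, payoff 121): dropping to 0 → total 70, payoff 0. No gain.
Village 2 (pledges 20, payoff 121): dropping to 0 → total 70, payoff 0. No gain.
Village 3 (pledges 0, payoff 141): pledging 70 → total 160, payoff 71. No gain.
Village 4 (pledges 50, payoff 91): dropping to 0 → total 40, payoff 0. No gain.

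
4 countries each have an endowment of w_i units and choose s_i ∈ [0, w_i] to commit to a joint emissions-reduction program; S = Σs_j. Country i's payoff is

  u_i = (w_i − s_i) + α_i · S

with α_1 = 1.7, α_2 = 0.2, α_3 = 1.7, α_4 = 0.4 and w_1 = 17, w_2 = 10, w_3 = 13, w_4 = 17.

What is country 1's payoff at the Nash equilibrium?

51

∂u_i/∂s_i = α_i − 1, so country i contributes w_i if α_i > 1, else 0.
α_i > 1 for i ∈ {1, 3}; NE contributions (17, 0, 13, 0), S = 30.
u_1 = (17 − 17) + 1.7·30 = 51.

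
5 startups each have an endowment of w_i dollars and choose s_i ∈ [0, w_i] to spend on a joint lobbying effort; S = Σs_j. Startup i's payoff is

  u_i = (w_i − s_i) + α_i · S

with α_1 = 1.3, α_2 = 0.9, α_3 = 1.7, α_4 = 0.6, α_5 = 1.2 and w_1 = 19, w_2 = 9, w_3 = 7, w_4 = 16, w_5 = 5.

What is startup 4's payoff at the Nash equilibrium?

∂u_i/∂s_i = α_i − 1, so startup i contributes w_i if α_i > 1, else 0.
α_i > 1 for i ∈ {1, 3, 5}; NE contributions (19, 0, 7, 0, 5), S = 31.
u_4 = (16 − 0) + 0.6·31 = 34.6.

34.6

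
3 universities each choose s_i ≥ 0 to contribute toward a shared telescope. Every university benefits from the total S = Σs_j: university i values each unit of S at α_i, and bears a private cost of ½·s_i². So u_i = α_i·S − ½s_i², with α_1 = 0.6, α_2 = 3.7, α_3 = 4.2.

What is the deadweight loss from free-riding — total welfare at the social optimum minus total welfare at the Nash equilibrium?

51.97

University i's FOC: ∂u_i/∂s_i = α_i − s_i = 0, so s_i* = α_i.
NE contributions = (0.6, 3.7, 4.2); S = 8.5.
W^NE = (Σα)·S − ½Σα_i² = 8.5² − ½·31.69 = 56.405.
Planner sets s_i = Σα_j = 8.5 for every i, so S^SO = 3·8.5 = 25.5.
W^SO = (Σα)·S^SO − ½·3·(Σα)² = (3/2)·8.5² = 108.375.
Deadweight loss = W^SO − W^NE = 51.97.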